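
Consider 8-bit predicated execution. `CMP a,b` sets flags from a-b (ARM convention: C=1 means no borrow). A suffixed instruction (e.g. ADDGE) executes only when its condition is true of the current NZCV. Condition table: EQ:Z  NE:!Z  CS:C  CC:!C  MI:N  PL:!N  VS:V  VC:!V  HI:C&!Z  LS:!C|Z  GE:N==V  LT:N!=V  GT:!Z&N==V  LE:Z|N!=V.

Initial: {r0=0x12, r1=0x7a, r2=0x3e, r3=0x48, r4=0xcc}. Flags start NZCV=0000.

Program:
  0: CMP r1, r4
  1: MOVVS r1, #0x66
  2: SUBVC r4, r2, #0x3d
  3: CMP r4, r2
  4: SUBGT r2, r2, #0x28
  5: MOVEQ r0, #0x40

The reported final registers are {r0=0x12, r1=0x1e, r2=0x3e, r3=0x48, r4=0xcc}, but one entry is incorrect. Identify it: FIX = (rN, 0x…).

FIX = (r1, 0x66)

[0] flags=1001 → (cmp)
[1] flags=1001 VS?T → r1=0x66
[2] flags=1001 VC?F → skip
[3] flags=1010 → (cmp)
[4] flags=1010 GT?F → skip
[5] flags=1010 EQ?F → skip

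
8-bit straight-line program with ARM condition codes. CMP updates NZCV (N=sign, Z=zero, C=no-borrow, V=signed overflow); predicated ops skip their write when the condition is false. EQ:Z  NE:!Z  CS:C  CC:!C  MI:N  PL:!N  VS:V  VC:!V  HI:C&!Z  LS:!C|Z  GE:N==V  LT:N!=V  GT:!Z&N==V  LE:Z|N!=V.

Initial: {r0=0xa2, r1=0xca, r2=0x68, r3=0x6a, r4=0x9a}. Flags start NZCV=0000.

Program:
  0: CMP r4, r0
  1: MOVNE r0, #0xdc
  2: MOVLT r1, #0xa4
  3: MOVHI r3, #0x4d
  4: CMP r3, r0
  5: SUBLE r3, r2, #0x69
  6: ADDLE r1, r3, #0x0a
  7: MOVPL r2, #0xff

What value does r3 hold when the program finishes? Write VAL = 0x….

VAL = 0x6a

[0] flags=1000 → (cmp)
[1] flags=1000 NE?T → r0=0xdc
[2] flags=1000 LT?T → r1=0xa4
[3] flags=1000 HI?F → skip
[4] flags=1001 → (cmp)
[5] flags=1001 LE?F → skip
[6] flags=1001 LE?F → skip
[7] flags=1001 PL?F → skip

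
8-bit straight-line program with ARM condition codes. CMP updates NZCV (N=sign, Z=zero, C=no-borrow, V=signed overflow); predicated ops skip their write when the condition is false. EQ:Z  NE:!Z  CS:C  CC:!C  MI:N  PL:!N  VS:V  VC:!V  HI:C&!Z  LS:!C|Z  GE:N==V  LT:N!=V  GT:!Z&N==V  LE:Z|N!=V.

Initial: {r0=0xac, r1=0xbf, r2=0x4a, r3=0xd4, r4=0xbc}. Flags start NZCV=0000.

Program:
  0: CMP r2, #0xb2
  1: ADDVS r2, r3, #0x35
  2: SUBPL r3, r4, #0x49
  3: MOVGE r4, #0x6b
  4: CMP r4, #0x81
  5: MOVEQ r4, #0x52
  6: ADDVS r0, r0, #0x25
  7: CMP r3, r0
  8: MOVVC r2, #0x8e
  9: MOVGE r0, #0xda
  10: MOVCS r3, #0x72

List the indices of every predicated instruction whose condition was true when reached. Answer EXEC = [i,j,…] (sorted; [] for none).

0: ✓ CMP  NZCV=1001
1: ✓ ADDVS  r2←0x09
2: · SUBPL
3: ✓ MOVGE  r4←0x6b
4: ✓ CMP  NZCV=1001
5: · MOVEQ
6: ✓ ADDVS  r0←0xd1
7: ✓ CMP  NZCV=0010
8: ✓ MOVVC  r2←0x8e
9: ✓ MOVGE  r0←0xda
10: ✓ MOVCS  r3←0x72

EXEC = [1,3,6,8,9,10]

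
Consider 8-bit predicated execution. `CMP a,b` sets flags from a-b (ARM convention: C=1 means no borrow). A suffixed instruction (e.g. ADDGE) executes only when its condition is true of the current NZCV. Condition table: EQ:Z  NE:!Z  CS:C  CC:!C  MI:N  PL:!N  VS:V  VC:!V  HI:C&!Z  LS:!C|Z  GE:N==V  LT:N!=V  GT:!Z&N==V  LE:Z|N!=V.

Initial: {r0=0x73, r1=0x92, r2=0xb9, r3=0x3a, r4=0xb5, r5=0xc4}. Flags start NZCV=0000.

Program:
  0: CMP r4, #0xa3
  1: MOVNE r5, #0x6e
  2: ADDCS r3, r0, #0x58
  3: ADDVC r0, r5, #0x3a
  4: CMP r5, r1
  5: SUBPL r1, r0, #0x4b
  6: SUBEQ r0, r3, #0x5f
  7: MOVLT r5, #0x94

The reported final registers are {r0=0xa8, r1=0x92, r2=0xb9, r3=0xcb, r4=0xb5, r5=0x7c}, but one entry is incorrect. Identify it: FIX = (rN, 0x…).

[0] flags=0010 → (cmp)
[1] flags=0010 NE?T → r5=0x6e
[2] flags=0010 CS?T → r3=0xcb
[3] flags=0010 VC?T → r0=0xa8
[4] flags=1001 → (cmp)
[5] flags=1001 PL?F → skip
[6] flags=1001 EQ?F → skip
[7] flags=1001 LT?F → skip

FIX = (r5, 0x6e)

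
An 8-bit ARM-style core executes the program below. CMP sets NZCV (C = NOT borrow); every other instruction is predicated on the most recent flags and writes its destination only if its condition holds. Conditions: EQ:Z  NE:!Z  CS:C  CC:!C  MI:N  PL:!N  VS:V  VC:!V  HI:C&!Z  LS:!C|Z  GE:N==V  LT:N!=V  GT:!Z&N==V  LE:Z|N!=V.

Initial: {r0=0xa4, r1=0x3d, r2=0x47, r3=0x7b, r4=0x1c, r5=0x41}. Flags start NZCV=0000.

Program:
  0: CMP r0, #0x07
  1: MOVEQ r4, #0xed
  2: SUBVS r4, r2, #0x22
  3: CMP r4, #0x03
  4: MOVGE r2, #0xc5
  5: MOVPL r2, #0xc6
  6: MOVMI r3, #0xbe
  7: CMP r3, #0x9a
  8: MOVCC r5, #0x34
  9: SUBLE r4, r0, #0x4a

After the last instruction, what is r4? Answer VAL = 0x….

[0] flags=1010 → (cmp)
[1] flags=1010 EQ?F → skip
[2] flags=1010 VS?F → skip
[3] flags=0010 → (cmp)
[4] flags=0010 GE?T → r2=0xc5
[5] flags=0010 PL?T → r2=0xc6
[6] flags=0010 MI?F → skip
[7] flags=1001 → (cmp)
[8] flags=1001 CC?T → r5=0x34
[9] flags=1001 LE?F → skip

VAL = 0x1c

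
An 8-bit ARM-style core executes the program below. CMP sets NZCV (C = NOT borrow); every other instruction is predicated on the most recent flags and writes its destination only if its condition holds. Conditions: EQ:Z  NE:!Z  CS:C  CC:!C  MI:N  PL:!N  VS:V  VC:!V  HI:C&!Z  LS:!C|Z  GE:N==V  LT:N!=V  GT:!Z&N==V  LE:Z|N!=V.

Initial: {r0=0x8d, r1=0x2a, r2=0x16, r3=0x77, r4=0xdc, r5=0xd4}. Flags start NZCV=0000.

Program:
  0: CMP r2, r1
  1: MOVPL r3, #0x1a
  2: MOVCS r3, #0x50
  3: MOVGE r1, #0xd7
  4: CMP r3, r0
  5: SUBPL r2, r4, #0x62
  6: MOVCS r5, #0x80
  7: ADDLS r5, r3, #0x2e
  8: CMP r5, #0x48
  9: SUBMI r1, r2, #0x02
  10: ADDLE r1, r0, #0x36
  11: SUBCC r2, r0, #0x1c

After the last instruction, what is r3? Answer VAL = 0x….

VAL = 0x77

[0] flags=1000 → (cmp)
[1] flags=1000 PL?F → skip
[2] flags=1000 CS?F → skip
[3] flags=1000 GE?F → skip
[4] flags=1001 → (cmp)
[5] flags=1001 PL?F → skip
[6] flags=1001 CS?F → skip
[7] flags=1001 LS?T → r5=0xa5
[8] flags=0011 → (cmp)
[9] flags=0011 MI?F → skip
[10] flags=0011 LE?T → r1=0xc3
[11] flags=0011 CC?F → skip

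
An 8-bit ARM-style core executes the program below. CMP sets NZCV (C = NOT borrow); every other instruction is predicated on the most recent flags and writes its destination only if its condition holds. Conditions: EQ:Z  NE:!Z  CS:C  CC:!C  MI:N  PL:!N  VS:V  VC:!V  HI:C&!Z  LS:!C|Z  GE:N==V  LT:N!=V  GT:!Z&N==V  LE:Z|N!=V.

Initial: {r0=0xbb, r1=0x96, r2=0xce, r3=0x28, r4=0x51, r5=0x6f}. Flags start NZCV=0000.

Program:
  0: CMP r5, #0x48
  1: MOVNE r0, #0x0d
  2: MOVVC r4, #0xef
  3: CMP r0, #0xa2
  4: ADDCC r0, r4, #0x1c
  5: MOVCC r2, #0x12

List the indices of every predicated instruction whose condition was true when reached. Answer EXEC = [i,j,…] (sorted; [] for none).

EXEC = [1,2,4,5]

0: ✓ CMP  NZCV=0010
1: ✓ MOVNE  r0←0x0d
2: ✓ MOVVC  r4←0xef
3: ✓ CMP  NZCV=0000
4: ✓ ADDCC  r0←0x0b
5: ✓ MOVCC  r2←0x12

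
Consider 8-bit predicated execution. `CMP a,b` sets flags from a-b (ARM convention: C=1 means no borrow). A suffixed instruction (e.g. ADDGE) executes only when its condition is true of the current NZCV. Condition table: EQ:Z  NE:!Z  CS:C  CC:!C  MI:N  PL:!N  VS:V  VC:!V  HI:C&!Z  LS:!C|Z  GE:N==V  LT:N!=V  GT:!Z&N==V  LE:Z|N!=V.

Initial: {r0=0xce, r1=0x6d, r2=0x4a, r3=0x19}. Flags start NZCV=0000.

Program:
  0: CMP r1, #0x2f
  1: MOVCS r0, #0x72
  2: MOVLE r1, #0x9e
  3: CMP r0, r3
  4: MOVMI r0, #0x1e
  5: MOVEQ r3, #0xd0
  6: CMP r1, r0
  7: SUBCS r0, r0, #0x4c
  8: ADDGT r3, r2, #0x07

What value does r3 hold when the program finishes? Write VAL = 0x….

VAL = 0x19

0: ✓ CMP  NZCV=0010
1: ✓ MOVCS  r0←0x72
2: · MOVLE
3: ✓ CMP  NZCV=0010
4: · MOVMI
5: · MOVEQ
6: ✓ CMP  NZCV=1000
7: · SUBCS
8: · ADDGT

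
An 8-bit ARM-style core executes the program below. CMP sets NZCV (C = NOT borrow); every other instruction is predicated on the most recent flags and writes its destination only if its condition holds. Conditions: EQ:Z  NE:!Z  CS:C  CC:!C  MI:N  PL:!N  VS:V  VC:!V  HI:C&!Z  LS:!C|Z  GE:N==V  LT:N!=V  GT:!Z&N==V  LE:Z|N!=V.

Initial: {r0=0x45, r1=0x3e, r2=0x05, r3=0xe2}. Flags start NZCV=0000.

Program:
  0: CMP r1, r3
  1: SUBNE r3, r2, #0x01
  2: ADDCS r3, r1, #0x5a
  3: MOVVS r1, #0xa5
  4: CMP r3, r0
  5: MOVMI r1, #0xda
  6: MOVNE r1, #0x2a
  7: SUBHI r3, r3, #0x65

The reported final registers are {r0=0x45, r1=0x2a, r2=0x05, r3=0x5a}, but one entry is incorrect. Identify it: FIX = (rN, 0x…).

FIX = (r3, 0x04)

[0] flags=0000 → (cmp)
[1] flags=0000 NE?T → r3=0x04
[2] flags=0000 CS?F → skip
[3] flags=0000 VS?F → skip
[4] flags=1000 → (cmp)
[5] flags=1000 MI?T → r1=0xda
[6] flags=1000 NE?T → r1=0x2a
[7] flags=1000 HI?F → skip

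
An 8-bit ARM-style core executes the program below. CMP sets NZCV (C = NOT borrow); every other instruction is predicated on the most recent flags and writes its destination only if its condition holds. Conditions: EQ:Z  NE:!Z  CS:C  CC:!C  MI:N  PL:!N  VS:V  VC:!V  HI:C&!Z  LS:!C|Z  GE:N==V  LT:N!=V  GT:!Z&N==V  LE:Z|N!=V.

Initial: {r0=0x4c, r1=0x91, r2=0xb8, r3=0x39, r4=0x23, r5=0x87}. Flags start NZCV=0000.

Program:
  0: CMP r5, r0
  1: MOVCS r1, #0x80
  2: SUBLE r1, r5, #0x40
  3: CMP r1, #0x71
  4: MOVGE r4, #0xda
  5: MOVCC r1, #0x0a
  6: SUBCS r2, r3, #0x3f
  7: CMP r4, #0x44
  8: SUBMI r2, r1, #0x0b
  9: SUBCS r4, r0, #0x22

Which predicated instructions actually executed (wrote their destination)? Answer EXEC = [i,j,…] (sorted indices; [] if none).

[0] flags=0011 → (cmp)
[1] flags=0011 CS?T → r1=0x80
[2] flags=0011 LE?T → r1=0x47
[3] flags=1000 → (cmp)
[4] flags=1000 GE?F → skip
[5] flags=1000 CC?T → r1=0x0a
[6] flags=1000 CS?F → skip
[7] flags=1000 → (cmp)
[8] flags=1000 MI?T → r2=0xff
[9] flags=1000 CS?F → skip

EXEC = [1,2,5,8]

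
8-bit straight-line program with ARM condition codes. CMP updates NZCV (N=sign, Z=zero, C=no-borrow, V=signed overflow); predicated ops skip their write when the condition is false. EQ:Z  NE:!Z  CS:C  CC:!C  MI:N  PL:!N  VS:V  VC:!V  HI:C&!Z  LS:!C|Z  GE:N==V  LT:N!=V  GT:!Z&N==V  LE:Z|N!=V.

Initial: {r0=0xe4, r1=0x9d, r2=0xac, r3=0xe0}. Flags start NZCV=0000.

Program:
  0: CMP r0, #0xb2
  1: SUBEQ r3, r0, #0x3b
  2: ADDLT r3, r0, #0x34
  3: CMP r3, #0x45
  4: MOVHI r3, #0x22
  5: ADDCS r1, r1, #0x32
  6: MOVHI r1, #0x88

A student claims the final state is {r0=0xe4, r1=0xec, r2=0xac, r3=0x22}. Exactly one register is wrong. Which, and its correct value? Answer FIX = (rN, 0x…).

0: ✓ CMP  NZCV=0010
1: · SUBEQ
2: · ADDLT
3: ✓ CMP  NZCV=1010
4: ✓ MOVHI  r3←0x22
5: ✓ ADDCS  r1←0xcf
6: ✓ MOVHI  r1←0x88

FIX = (r1, 0x88)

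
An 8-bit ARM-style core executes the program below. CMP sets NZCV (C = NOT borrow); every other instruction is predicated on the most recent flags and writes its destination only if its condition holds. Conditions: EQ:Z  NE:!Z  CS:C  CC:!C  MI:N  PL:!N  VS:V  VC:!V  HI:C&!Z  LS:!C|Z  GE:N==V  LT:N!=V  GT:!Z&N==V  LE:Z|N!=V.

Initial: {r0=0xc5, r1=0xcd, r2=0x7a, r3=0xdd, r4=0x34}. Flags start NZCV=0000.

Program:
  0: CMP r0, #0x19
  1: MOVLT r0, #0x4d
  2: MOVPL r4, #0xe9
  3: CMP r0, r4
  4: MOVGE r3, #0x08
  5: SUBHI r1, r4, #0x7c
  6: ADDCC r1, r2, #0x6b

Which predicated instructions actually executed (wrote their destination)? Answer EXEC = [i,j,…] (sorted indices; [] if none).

EXEC = [1,4,5]

0: ✓ CMP  NZCV=1010
1: ✓ MOVLT  r0←0x4d
2: · MOVPL
3: ✓ CMP  NZCV=0010
4: ✓ MOVGE  r3←0x08
5: ✓ SUBHI  r1←0xb8
6: · ADDCC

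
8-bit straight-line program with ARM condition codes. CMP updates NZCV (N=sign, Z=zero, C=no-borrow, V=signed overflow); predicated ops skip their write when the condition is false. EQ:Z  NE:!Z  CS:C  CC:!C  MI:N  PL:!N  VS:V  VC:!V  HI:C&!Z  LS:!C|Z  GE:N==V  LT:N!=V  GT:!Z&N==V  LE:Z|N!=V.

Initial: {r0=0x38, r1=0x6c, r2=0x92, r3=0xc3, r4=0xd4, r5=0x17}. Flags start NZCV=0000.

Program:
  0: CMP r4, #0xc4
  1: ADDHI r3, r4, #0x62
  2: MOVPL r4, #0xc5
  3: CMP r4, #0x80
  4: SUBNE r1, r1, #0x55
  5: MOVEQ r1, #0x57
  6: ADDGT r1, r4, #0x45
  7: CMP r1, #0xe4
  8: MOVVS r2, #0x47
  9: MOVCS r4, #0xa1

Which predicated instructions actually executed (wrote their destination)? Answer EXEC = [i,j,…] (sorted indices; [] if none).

EXEC = [1,2,4,6]

[0] flags=0010 → (cmp)
[1] flags=0010 HI?T → r3=0x36
[2] flags=0010 PL?T → r4=0xc5
[3] flags=0010 → (cmp)
[4] flags=0010 NE?T → r1=0x17
[5] flags=0010 EQ?F → skip
[6] flags=0010 GT?T → r1=0x0a
[7] flags=0000 → (cmp)
[8] flags=0000 VS?F → skip
[9] flags=0000 CS?F → skip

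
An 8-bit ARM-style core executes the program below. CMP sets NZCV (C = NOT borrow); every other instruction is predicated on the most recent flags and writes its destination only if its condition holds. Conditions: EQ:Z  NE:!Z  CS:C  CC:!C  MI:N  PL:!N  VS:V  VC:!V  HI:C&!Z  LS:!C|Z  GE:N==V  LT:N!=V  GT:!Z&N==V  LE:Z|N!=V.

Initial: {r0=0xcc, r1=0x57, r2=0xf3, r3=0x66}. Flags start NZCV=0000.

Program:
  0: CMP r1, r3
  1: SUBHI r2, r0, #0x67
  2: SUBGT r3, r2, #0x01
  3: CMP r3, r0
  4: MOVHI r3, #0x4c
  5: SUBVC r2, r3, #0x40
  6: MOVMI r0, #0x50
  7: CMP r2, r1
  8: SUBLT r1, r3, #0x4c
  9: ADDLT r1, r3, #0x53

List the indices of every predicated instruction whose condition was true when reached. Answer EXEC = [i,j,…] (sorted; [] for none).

0: ✓ CMP  NZCV=1000
1: · SUBHI
2: · SUBGT
3: ✓ CMP  NZCV=1001
4: · MOVHI
5: · SUBVC
6: ✓ MOVMI  r0←0x50
7: ✓ CMP  NZCV=1010
8: ✓ SUBLT  r1←0x1a
9: ✓ ADDLT  r1←0xb9

EXEC = [6,8,9]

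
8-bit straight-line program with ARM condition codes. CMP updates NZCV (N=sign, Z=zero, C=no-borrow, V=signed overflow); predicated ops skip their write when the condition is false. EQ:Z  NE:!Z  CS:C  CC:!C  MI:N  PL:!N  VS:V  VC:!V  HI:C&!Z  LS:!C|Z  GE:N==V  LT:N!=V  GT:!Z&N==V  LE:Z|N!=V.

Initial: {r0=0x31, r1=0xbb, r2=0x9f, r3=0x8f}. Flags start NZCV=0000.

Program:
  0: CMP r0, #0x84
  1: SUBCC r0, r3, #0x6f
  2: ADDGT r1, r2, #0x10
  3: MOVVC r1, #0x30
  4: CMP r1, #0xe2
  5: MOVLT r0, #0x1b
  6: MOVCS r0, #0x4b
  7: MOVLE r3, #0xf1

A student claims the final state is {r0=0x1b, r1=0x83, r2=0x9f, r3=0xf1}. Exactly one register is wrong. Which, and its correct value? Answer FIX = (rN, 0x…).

0: ✓ CMP  NZCV=1001
1: ✓ SUBCC  r0←0x20
2: ✓ ADDGT  r1←0xaf
3: · MOVVC
4: ✓ CMP  NZCV=1000
5: ✓ MOVLT  r0←0x1b
6: · MOVCS
7: ✓ MOVLE  r3←0xf1

FIX = (r1, 0xaf)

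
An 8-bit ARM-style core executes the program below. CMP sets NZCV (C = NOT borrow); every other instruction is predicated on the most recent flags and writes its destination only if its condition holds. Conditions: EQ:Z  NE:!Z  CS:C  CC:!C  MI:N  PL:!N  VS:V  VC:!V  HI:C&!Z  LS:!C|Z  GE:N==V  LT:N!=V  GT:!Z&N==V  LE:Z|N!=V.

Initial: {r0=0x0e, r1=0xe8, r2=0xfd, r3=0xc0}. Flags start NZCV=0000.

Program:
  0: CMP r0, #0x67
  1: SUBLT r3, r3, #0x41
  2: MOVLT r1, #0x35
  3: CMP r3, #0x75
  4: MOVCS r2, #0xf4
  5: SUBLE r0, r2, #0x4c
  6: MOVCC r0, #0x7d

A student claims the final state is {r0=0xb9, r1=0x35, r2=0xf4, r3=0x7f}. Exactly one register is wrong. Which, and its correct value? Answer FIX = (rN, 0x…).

[0] flags=1000 → (cmp)
[1] flags=1000 LT?T → r3=0x7f
[2] flags=1000 LT?T → r1=0x35
[3] flags=0010 → (cmp)
[4] flags=0010 CS?T → r2=0xf4
[5] flags=0010 LE?F → skip
[6] flags=0010 CC?F → skip

FIX = (r0, 0x0e)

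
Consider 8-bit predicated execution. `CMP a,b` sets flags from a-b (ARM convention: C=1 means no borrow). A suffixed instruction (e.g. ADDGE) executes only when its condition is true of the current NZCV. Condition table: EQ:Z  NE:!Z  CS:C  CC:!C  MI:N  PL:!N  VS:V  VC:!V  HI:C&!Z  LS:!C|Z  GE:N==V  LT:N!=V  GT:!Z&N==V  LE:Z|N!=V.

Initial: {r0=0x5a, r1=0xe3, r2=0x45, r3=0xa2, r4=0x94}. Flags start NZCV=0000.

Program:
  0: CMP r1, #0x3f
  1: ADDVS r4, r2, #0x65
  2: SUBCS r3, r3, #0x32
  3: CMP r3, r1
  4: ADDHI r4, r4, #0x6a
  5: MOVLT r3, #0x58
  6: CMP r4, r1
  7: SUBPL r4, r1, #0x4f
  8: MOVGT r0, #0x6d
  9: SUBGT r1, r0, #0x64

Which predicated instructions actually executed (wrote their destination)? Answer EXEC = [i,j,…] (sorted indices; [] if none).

EXEC = [2]

[0] flags=1010 → (cmp)
[1] flags=1010 VS?F → skip
[2] flags=1010 CS?T → r3=0x70
[3] flags=1001 → (cmp)
[4] flags=1001 HI?F → skip
[5] flags=1001 LT?F → skip
[6] flags=1000 → (cmp)
[7] flags=1000 PL?F → skip
[8] flags=1000 GT?F → skip
[9] flags=1000 GT?F → skip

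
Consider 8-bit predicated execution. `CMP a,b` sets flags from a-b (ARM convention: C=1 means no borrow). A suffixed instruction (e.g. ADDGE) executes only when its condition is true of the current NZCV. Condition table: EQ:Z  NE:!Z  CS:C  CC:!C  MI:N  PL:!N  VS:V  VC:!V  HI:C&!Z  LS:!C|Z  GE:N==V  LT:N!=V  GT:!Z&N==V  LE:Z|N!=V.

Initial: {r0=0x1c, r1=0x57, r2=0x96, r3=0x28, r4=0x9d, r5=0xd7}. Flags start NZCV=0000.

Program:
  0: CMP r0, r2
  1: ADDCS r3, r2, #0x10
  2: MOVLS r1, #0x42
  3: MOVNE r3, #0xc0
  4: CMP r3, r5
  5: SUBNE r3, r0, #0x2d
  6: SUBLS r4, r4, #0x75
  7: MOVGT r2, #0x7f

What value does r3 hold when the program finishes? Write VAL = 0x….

0: ✓ CMP  NZCV=1001
1: · ADDCS
2: ✓ MOVLS  r1←0x42
3: ✓ MOVNE  r3←0xc0
4: ✓ CMP  NZCV=1000
5: ✓ SUBNE  r3←0xef
6: ✓ SUBLS  r4←0x28
7: · MOVGT

VAL = 0xef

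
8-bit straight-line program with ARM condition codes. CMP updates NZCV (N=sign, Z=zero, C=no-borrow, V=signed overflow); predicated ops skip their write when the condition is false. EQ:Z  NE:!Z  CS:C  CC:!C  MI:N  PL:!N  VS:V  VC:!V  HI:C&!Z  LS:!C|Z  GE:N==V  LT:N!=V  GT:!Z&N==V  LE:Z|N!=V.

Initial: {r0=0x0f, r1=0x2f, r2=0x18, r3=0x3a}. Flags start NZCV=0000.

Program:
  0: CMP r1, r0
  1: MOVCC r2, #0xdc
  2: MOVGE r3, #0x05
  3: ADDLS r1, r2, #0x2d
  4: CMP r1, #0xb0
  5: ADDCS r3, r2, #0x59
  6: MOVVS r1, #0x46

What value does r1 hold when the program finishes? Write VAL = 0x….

VAL = 0x2f

0: ✓ CMP  NZCV=0010
1: · MOVCC
2: ✓ MOVGE  r3←0x05
3: · ADDLS
4: ✓ CMP  NZCV=0000
5: · ADDCS
6: · MOVVS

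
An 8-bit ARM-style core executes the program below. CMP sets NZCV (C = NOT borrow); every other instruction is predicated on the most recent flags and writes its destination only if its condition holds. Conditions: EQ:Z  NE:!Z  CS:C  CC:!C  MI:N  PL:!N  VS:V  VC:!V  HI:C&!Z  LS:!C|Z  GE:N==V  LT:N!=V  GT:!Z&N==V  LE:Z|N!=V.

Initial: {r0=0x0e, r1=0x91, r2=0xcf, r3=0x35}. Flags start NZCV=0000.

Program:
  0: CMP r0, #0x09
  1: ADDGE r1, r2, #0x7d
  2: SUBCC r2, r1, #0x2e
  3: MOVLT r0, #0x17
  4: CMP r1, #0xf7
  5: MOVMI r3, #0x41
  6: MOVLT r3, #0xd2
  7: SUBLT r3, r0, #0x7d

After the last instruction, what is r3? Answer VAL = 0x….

[0] flags=0010 → (cmp)
[1] flags=0010 GE?T → r1=0x4c
[2] flags=0010 CC?F → skip
[3] flags=0010 LT?F → skip
[4] flags=0000 → (cmp)
[5] flags=0000 MI?F → skip
[6] flags=0000 LT?F → skip
[7] flags=0000 LT?F → skip

VAL = 0x35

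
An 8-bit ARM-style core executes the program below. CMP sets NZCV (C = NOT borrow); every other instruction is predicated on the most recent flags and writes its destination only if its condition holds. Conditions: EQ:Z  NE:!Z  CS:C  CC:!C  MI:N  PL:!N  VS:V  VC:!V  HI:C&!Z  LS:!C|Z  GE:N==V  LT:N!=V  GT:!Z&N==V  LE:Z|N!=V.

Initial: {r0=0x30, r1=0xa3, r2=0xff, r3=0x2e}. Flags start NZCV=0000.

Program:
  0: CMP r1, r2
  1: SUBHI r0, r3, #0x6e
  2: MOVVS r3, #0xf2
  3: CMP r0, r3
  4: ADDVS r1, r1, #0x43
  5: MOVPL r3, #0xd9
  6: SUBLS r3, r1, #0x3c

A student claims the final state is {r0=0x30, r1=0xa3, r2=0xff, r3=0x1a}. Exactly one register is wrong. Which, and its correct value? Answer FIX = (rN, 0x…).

FIX = (r3, 0xd9)

0: ✓ CMP  NZCV=1000
1: · SUBHI
2: · MOVVS
3: ✓ CMP  NZCV=0010
4: · ADDVS
5: ✓ MOVPL  r3←0xd9
6: · SUBLS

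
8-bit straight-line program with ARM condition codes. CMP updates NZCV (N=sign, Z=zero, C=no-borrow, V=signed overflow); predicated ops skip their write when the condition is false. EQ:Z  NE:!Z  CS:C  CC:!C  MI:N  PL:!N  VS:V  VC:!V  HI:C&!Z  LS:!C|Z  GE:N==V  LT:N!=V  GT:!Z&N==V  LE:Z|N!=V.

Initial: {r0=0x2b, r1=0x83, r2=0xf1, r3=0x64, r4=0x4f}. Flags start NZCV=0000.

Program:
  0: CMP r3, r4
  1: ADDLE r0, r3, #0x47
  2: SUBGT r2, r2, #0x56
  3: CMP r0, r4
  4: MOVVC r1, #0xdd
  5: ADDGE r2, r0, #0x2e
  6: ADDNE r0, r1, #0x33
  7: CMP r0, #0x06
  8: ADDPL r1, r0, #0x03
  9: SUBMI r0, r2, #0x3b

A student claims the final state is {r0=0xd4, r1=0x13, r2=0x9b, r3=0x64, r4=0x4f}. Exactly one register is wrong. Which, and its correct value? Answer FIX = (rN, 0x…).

0: ✓ CMP  NZCV=0010
1: · ADDLE
2: ✓ SUBGT  r2←0x9b
3: ✓ CMP  NZCV=1000
4: ✓ MOVVC  r1←0xdd
5: · ADDGE
6: ✓ ADDNE  r0←0x10
7: ✓ CMP  NZCV=0010
8: ✓ ADDPL  r1←0x13
9: · SUBMI

FIX = (r0, 0x10)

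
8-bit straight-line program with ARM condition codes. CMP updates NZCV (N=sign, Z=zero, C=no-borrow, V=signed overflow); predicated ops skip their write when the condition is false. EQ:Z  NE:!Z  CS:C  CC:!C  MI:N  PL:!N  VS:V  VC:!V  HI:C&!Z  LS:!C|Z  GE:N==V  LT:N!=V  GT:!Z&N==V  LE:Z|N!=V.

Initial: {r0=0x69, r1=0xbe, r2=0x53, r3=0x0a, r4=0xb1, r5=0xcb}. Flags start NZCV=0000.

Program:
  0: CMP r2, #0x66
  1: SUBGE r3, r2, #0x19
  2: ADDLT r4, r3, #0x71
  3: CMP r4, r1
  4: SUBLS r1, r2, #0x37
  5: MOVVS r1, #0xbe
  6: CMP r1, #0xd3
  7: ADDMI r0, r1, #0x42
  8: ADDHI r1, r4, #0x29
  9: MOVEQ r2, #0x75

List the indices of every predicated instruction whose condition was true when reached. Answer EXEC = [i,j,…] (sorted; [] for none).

[0] flags=1000 → (cmp)
[1] flags=1000 GE?F → skip
[2] flags=1000 LT?T → r4=0x7b
[3] flags=1001 → (cmp)
[4] flags=1001 LS?T → r1=0x1c
[5] flags=1001 VS?T → r1=0xbe
[6] flags=1000 → (cmp)
[7] flags=1000 MI?T → r0=0x00
[8] flags=1000 HI?F → skip
[9] flags=1000 EQ?F → skip

EXEC = [2,4,5,7]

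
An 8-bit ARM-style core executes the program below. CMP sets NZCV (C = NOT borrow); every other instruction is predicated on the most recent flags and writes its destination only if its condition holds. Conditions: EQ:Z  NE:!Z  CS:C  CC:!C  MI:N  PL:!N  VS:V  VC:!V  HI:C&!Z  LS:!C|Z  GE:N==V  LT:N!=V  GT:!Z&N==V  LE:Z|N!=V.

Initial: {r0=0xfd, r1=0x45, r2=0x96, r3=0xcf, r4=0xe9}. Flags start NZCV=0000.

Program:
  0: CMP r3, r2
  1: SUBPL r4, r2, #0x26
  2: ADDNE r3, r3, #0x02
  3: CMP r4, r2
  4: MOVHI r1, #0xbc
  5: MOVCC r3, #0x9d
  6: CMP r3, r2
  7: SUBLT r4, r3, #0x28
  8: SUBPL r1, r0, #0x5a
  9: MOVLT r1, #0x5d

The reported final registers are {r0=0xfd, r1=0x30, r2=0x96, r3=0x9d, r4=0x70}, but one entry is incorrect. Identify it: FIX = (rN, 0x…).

FIX = (r1, 0xa3)

[0] flags=0010 → (cmp)
[1] flags=0010 PL?T → r4=0x70
[2] flags=0010 NE?T → r3=0xd1
[3] flags=1001 → (cmp)
[4] flags=1001 HI?F → skip
[5] flags=1001 CC?T → r3=0x9d
[6] flags=0010 → (cmp)
[7] flags=0010 LT?F → skip
[8] flags=0010 PL?T → r1=0xa3
[9] flags=0010 LT?F → skip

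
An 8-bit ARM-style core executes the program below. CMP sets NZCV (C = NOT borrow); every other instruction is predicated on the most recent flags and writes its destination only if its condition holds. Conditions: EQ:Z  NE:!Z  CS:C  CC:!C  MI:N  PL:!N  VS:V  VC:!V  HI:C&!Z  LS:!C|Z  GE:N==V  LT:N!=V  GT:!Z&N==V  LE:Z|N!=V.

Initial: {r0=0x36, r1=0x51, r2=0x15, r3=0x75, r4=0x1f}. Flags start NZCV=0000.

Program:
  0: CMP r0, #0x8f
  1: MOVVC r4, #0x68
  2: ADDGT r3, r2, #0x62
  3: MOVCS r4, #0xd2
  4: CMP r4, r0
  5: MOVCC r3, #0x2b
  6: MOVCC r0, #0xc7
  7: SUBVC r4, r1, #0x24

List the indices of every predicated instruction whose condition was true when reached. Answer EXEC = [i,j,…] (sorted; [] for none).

EXEC = [2,5,6,7]

0: ✓ CMP  NZCV=1001
1: · MOVVC
2: ✓ ADDGT  r3←0x77
3: · MOVCS
4: ✓ CMP  NZCV=1000
5: ✓ MOVCC  r3←0x2b
6: ✓ MOVCC  r0←0xc7
7: ✓ SUBVC  r4←0x2d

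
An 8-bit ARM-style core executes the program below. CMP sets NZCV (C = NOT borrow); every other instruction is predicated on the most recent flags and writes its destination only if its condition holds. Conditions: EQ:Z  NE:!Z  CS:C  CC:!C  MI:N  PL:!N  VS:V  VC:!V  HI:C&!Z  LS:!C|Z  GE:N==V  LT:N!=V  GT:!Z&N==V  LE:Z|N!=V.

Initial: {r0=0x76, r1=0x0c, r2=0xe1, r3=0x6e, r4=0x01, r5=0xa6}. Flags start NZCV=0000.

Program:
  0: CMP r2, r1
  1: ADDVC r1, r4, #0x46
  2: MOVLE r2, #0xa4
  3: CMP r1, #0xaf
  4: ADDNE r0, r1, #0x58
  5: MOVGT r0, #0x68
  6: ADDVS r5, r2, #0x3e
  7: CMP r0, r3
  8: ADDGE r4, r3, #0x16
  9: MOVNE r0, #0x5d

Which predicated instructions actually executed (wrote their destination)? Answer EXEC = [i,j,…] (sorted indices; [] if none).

[0] flags=1010 → (cmp)
[1] flags=1010 VC?T → r1=0x47
[2] flags=1010 LE?T → r2=0xa4
[3] flags=1001 → (cmp)
[4] flags=1001 NE?T → r0=0x9f
[5] flags=1001 GT?T → r0=0x68
[6] flags=1001 VS?T → r5=0xe2
[7] flags=1000 → (cmp)
[8] flags=1000 GE?F → skip
[9] flags=1000 NE?T → r0=0x5d

EXEC = [1,2,4,5,6,9]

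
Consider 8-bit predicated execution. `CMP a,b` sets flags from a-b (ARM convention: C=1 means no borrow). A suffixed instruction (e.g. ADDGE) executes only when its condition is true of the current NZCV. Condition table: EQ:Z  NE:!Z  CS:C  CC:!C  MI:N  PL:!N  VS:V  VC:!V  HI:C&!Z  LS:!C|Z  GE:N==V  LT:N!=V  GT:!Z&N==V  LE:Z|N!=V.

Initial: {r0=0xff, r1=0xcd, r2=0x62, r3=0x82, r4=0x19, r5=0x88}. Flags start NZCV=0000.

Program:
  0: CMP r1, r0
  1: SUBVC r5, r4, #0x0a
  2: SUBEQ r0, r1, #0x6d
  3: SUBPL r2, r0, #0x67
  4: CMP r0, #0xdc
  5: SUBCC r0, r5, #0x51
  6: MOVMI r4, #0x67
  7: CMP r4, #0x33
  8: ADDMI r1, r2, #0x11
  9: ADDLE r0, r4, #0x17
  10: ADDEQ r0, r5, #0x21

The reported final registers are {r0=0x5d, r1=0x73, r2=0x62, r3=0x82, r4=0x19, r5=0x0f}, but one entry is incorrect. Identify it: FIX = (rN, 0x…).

FIX = (r0, 0x30)

[0] flags=1000 → (cmp)
[1] flags=1000 VC?T → r5=0x0f
[2] flags=1000 EQ?F → skip
[3] flags=1000 PL?F → skip
[4] flags=0010 → (cmp)
[5] flags=0010 CC?F → skip
[6] flags=0010 MI?F → skip
[7] flags=1000 → (cmp)
[8] flags=1000 MI?T → r1=0x73
[9] flags=1000 LE?T → r0=0x30
[10] flags=1000 EQ?F → skip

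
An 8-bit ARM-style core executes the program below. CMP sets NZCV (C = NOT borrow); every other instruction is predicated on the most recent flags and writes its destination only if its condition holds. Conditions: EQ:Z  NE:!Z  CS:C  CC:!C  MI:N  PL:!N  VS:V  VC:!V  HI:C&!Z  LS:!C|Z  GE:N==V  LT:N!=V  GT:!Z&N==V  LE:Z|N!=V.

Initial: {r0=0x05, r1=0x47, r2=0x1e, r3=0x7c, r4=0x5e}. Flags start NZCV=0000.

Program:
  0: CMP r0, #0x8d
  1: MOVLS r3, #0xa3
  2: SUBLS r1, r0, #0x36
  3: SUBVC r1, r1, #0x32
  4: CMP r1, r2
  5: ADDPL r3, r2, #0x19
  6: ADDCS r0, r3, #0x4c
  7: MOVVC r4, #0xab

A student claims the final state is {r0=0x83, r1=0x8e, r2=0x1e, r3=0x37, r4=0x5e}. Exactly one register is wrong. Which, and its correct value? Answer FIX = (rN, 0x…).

FIX = (r1, 0x9d)

0: ✓ CMP  NZCV=0000
1: ✓ MOVLS  r3←0xa3
2: ✓ SUBLS  r1←0xcf
3: ✓ SUBVC  r1←0x9d
4: ✓ CMP  NZCV=0011
5: ✓ ADDPL  r3←0x37
6: ✓ ADDCS  r0←0x83
7: · MOVVC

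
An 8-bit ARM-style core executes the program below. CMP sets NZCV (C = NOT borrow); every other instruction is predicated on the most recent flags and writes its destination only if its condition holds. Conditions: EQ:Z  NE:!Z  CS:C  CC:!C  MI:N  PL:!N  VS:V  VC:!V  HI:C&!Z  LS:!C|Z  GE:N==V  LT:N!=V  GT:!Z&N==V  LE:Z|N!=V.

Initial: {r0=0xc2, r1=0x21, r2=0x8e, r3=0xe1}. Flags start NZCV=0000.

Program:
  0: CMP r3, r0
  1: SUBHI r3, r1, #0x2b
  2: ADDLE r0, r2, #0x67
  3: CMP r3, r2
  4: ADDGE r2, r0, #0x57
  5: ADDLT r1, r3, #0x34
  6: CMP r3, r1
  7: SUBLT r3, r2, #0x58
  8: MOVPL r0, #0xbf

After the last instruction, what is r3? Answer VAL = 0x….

VAL = 0xc1

0: ✓ CMP  NZCV=0010
1: ✓ SUBHI  r3←0xf6
2: · ADDLE
3: ✓ CMP  NZCV=0010
4: ✓ ADDGE  r2←0x19
5: · ADDLT
6: ✓ CMP  NZCV=1010
7: ✓ SUBLT  r3←0xc1
8: · MOVPL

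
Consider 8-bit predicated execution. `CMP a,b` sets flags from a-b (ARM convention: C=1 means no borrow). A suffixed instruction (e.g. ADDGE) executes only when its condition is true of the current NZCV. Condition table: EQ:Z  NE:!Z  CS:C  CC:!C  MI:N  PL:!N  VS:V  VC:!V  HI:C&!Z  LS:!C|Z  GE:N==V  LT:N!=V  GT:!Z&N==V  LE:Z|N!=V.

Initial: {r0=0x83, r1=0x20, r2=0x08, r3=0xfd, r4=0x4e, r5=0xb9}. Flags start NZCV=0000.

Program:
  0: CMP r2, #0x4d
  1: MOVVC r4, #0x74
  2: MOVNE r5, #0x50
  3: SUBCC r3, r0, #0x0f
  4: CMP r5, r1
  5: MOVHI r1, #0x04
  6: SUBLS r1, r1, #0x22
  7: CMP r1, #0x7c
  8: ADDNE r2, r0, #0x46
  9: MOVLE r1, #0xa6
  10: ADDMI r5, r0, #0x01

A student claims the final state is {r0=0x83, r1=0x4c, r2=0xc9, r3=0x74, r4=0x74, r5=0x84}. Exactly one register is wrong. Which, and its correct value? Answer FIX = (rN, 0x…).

0: ✓ CMP  NZCV=1000
1: ✓ MOVVC  r4←0x74
2: ✓ MOVNE  r5←0x50
3: ✓ SUBCC  r3←0x74
4: ✓ CMP  NZCV=0010
5: ✓ MOVHI  r1←0x04
6: · SUBLS
7: ✓ CMP  NZCV=1000
8: ✓ ADDNE  r2←0xc9
9: ✓ MOVLE  r1←0xa6
10: ✓ ADDMI  r5←0x84

FIX = (r1, 0xa6)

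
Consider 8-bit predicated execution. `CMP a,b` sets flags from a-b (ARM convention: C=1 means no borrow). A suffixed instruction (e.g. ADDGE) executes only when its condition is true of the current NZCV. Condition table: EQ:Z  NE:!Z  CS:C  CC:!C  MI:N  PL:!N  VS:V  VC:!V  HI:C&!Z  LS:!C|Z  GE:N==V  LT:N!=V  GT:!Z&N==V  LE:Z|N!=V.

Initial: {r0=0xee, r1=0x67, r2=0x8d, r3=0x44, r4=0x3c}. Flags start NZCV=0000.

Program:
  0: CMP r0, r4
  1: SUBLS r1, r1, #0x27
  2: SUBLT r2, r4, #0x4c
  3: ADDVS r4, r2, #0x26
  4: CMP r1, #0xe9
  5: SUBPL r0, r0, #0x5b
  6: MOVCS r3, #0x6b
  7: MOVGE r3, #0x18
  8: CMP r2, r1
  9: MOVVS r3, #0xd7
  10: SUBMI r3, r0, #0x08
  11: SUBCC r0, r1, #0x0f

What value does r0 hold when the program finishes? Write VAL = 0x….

0: ✓ CMP  NZCV=1010
1: · SUBLS
2: ✓ SUBLT  r2←0xf0
3: · ADDVS
4: ✓ CMP  NZCV=0000
5: ✓ SUBPL  r0←0x93
6: · MOVCS
7: ✓ MOVGE  r3←0x18
8: ✓ CMP  NZCV=1010
9: · MOVVS
10: ✓ SUBMI  r3←0x8b
11: · SUBCC

VAL = 0x93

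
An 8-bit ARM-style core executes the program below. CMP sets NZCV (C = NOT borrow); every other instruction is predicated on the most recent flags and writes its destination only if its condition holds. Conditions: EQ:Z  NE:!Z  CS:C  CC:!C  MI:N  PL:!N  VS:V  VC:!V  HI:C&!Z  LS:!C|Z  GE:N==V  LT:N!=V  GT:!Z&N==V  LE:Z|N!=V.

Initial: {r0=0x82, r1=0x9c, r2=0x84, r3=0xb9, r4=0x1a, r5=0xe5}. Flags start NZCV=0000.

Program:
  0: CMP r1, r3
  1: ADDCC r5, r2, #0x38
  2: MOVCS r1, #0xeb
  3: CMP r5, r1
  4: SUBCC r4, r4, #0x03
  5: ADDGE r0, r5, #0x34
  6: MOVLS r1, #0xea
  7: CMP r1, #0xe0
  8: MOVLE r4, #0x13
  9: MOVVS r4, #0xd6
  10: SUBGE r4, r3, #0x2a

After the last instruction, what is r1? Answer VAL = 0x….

VAL = 0x9c

[0] flags=1000 → (cmp)
[1] flags=1000 CC?T → r5=0xbc
[2] flags=1000 CS?F → skip
[3] flags=0010 → (cmp)
[4] flags=0010 CC?F → skip
[5] flags=0010 GE?T → r0=0xf0
[6] flags=0010 LS?F → skip
[7] flags=1000 → (cmp)
[8] flags=1000 LE?T → r4=0x13
[9] flags=1000 VS?F → skip
[10] flags=1000 GE?F → skip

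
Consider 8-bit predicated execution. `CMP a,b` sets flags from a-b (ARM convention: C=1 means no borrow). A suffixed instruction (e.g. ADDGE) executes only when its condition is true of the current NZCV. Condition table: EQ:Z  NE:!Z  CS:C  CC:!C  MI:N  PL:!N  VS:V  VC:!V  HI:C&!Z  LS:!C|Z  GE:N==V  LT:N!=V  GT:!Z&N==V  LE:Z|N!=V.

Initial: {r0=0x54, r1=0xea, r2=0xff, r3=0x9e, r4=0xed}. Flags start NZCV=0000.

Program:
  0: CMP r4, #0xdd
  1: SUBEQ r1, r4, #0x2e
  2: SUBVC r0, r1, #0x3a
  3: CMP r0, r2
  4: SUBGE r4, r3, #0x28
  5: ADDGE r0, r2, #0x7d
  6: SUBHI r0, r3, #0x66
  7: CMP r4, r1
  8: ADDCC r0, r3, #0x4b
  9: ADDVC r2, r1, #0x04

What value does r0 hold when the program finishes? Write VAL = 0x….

VAL = 0xb0

[0] flags=0010 → (cmp)
[1] flags=0010 EQ?F → skip
[2] flags=0010 VC?T → r0=0xb0
[3] flags=1000 → (cmp)
[4] flags=1000 GE?F → skip
[5] flags=1000 GE?F → skip
[6] flags=1000 HI?F → skip
[7] flags=0010 → (cmp)
[8] flags=0010 CC?F → skip
[9] flags=0010 VC?T → r2=0xee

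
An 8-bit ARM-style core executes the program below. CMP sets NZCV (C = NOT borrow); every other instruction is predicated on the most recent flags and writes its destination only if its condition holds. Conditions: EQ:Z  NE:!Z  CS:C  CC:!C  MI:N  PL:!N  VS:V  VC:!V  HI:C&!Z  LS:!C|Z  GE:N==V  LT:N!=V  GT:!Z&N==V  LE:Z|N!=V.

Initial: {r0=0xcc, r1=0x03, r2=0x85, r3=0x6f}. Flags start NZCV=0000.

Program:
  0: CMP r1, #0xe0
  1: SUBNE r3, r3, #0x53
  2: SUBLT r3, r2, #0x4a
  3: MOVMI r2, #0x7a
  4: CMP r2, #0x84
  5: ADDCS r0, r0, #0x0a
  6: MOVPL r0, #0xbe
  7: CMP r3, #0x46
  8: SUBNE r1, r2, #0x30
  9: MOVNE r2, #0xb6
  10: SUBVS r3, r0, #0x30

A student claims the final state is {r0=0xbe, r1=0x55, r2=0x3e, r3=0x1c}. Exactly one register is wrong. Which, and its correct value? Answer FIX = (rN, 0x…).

0: ✓ CMP  NZCV=0000
1: ✓ SUBNE  r3←0x1c
2: · SUBLT
3: · MOVMI
4: ✓ CMP  NZCV=0010
5: ✓ ADDCS  r0←0xd6
6: ✓ MOVPL  r0←0xbe
7: ✓ CMP  NZCV=1000
8: ✓ SUBNE  r1←0x55
9: ✓ MOVNE  r2←0xb6
10: · SUBVS

FIX = (r2, 0xb6)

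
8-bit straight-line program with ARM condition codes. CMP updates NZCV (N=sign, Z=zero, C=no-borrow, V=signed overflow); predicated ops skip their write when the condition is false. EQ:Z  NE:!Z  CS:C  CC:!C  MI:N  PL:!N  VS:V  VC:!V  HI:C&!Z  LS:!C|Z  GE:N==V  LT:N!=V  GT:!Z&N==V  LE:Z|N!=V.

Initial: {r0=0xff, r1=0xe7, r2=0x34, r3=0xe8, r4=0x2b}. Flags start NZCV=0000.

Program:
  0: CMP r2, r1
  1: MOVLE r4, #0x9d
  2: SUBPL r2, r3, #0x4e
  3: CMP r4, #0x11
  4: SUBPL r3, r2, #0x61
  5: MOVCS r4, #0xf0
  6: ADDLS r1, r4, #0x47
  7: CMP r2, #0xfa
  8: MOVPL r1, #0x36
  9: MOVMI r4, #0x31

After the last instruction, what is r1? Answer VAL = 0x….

[0] flags=0000 → (cmp)
[1] flags=0000 LE?F → skip
[2] flags=0000 PL?T → r2=0x9a
[3] flags=0010 → (cmp)
[4] flags=0010 PL?T → r3=0x39
[5] flags=0010 CS?T → r4=0xf0
[6] flags=0010 LS?F → skip
[7] flags=1000 → (cmp)
[8] flags=1000 PL?F → skip
[9] flags=1000 MI?T → r4=0x31

VAL = 0xe7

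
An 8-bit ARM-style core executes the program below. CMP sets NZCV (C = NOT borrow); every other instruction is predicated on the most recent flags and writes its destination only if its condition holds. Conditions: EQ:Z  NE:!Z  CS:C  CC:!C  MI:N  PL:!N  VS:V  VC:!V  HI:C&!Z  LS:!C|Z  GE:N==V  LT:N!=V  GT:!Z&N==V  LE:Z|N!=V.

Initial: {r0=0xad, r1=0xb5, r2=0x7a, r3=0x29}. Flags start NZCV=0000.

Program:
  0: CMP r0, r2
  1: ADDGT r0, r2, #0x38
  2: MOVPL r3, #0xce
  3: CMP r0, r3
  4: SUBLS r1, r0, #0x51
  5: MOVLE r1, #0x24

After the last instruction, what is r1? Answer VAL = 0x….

0: ✓ CMP  NZCV=0011
1: · ADDGT
2: ✓ MOVPL  r3←0xce
3: ✓ CMP  NZCV=1000
4: ✓ SUBLS  r1←0x5c
5: ✓ MOVLE  r1←0x24

VAL = 0x24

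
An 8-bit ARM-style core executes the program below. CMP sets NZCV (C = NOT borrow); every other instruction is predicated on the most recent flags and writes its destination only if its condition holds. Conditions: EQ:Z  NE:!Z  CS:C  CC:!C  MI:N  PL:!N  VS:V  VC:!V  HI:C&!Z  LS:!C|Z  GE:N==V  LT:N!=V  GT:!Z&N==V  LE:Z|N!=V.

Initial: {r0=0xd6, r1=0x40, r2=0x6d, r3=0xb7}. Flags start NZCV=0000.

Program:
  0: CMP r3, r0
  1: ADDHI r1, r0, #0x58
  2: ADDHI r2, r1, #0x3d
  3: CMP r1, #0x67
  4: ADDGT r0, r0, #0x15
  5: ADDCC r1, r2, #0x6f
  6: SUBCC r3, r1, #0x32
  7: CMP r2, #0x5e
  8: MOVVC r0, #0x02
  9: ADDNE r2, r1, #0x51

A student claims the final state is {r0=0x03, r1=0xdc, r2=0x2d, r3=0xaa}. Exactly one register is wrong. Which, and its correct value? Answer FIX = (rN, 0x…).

FIX = (r0, 0x02)

[0] flags=1000 → (cmp)
[1] flags=1000 HI?F → skip
[2] flags=1000 HI?F → skip
[3] flags=1000 → (cmp)
[4] flags=1000 GT?F → skip
[5] flags=1000 CC?T → r1=0xdc
[6] flags=1000 CC?T → r3=0xaa
[7] flags=0010 → (cmp)
[8] flags=0010 VC?T → r0=0x02
[9] flags=0010 NE?T → r2=0x2d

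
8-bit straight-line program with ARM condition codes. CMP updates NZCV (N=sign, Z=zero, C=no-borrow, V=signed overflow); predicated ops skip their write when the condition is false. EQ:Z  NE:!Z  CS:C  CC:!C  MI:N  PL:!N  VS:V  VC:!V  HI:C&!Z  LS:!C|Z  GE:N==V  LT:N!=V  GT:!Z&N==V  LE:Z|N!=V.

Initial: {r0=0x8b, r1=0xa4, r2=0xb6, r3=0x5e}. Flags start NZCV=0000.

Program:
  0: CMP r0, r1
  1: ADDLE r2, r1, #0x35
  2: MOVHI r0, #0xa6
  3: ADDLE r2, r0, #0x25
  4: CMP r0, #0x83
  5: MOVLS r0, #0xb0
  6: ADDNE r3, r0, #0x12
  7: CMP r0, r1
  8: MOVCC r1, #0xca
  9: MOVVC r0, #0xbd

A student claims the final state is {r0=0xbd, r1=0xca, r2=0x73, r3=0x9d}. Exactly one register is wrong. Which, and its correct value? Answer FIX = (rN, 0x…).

[0] flags=1000 → (cmp)
[1] flags=1000 LE?T → r2=0xd9
[2] flags=1000 HI?F → skip
[3] flags=1000 LE?T → r2=0xb0
[4] flags=0010 → (cmp)
[5] flags=0010 LS?F → skip
[6] flags=0010 NE?T → r3=0x9d
[7] flags=1000 → (cmp)
[8] flags=1000 CC?T → r1=0xca
[9] flags=1000 VC?T → r0=0xbd

FIX = (r2, 0xb0)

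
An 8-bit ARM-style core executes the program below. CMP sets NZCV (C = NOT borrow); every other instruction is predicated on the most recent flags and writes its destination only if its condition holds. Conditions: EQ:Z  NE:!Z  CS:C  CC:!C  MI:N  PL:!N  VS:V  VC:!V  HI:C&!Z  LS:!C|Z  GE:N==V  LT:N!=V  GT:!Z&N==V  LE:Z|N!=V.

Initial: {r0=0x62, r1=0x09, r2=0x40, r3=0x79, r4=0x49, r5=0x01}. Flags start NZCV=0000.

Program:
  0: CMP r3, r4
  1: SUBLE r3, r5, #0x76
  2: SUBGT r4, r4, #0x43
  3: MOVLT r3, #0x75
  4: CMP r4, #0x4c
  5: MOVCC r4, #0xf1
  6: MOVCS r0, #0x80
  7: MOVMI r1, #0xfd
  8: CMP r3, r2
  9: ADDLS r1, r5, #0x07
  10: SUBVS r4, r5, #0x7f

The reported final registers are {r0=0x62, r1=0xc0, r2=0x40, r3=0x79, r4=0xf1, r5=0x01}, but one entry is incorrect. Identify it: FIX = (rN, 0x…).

FIX = (r1, 0xfd)

0: ✓ CMP  NZCV=0010
1: · SUBLE
2: ✓ SUBGT  r4←0x06
3: · MOVLT
4: ✓ CMP  NZCV=1000
5: ✓ MOVCC  r4←0xf1
6: · MOVCS
7: ✓ MOVMI  r1←0xfd
8: ✓ CMP  NZCV=0010
9: · ADDLS
10: · SUBVS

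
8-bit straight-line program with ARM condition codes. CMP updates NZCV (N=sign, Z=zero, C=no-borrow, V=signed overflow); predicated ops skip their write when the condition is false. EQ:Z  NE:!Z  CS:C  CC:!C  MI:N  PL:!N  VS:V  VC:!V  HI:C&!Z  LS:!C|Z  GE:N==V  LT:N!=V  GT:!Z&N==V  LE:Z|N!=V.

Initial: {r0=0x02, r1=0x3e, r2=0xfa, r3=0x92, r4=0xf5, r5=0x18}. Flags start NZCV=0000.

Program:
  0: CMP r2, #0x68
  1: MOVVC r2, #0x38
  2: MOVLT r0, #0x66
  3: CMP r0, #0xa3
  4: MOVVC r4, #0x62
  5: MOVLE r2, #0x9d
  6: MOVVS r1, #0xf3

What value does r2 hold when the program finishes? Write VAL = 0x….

0: ✓ CMP  NZCV=1010
1: ✓ MOVVC  r2←0x38
2: ✓ MOVLT  r0←0x66
3: ✓ CMP  NZCV=1001
4: · MOVVC
5: · MOVLE
6: ✓ MOVVS  r1←0xf3

VAL = 0x38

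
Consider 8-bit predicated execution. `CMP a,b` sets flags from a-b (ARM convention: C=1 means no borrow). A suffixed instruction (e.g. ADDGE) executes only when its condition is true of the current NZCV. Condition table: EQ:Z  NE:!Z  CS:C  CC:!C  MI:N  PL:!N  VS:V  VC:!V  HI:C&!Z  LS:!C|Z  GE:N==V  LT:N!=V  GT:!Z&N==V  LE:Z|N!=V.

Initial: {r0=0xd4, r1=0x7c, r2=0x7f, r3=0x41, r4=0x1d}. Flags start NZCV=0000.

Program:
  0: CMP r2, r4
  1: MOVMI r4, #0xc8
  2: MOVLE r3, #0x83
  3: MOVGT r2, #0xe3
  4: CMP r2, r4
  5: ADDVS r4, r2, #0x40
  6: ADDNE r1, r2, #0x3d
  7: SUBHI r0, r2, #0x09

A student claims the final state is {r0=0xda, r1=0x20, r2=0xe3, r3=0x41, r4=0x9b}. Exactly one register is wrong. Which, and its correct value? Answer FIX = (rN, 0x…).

FIX = (r4, 0x1d)

0: ✓ CMP  NZCV=0010
1: · MOVMI
2: · MOVLE
3: ✓ MOVGT  r2←0xe3
4: ✓ CMP  NZCV=1010
5: · ADDVS
6: ✓ ADDNE  r1←0x20
7: ✓ SUBHI  r0←0xda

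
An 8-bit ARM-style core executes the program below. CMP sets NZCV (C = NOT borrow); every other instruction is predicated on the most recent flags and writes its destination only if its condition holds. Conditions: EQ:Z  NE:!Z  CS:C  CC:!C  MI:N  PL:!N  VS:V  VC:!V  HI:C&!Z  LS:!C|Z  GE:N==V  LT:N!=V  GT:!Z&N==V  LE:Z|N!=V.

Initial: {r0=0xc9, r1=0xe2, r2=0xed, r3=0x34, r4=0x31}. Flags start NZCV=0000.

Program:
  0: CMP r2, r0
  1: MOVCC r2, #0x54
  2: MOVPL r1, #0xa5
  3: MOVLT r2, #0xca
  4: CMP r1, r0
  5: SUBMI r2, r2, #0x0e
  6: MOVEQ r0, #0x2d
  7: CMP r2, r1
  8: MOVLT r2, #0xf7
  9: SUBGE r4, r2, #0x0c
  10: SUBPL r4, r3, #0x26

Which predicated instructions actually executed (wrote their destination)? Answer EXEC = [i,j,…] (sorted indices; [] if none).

EXEC = [2,5,9,10]

0: ✓ CMP  NZCV=0010
1: · MOVCC
2: ✓ MOVPL  r1←0xa5
3: · MOVLT
4: ✓ CMP  NZCV=1000
5: ✓ SUBMI  r2←0xdf
6: · MOVEQ
7: ✓ CMP  NZCV=0010
8: · MOVLT
9: ✓ SUBGE  r4←0xd3
10: ✓ SUBPL  r4←0x0e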